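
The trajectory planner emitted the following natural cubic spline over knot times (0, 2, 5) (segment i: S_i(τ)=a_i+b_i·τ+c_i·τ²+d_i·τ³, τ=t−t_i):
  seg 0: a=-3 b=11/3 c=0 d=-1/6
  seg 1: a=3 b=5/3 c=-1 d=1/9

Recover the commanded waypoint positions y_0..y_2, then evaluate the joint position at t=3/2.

y_0 = S_0(0) = a_0 = -3
y_1 = S_1(0) = a_1 = 3
y_2 = S_1(3) = 2
t_q=3/2 is in segment 0 (τ=3/2); S_0(τ)=31/16

y_0=-3 y_1=3 y_2=2
S(3/2) = 31/16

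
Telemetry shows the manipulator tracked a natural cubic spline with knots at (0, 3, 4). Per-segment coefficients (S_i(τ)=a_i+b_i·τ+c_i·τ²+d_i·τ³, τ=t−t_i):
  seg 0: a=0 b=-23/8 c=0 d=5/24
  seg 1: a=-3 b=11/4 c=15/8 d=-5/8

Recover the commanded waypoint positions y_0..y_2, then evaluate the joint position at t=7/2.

y_0=0 y_1=-3 y_2=1
S(7/2) = -79/64

y_0 = S_0(0) = a_0 = 0
y_1 = S_1(0) = a_1 = -3
y_2 = S_1(1) = 1
t_q=7/2 is in segment 1 (τ=1/2); S_1(τ)=-79/64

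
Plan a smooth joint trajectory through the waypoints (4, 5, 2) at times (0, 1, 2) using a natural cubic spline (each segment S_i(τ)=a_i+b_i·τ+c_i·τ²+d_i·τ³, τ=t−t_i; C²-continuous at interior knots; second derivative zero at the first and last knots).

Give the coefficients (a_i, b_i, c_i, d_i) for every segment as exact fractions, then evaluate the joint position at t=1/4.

Δ: Δ0=1, Δ1=-3
row 1: diag=4, rhs=-24; c'=1/4, d'=-6
back: M1=-6
M: M0=0, M1=-6, M2=0
seg 0: a=4, c=M0/2=0, d=(M1−M0)/(6·1)=-1, b=Δ0−h0·(2M0+M1)/6=2
seg 1: a=5, c=M1/2=-3, d=(M2−M1)/(6·1)=1, b=Δ1−h1·(2M1+M2)/6=-1
t_q=1/4 → seg 0, τ=1/4; S=4+2·τ+0·τ²+-1·τ³=287/64

  seg 0: a=4 b=2 c=0 d=-1
  seg 1: a=5 b=-1 c=-3 d=1
S(1/4) = 287/64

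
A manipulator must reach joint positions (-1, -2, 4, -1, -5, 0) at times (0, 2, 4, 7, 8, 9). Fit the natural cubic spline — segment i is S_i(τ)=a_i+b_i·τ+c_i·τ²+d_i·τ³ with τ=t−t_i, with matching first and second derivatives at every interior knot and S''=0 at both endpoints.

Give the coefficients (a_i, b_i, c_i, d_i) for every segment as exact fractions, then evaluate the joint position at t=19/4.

Δ: Δ0=-1/2, Δ1=3, Δ2=-5/3, Δ3=-4, Δ4=5
row 1: diag=8, rhs=21; c'=1/4, d'=21/8
row 2: denom=10−2·1/4=19/2; d'=(-28−2·21/8)/(19/2)=-7/2
row 3: denom=8−3·6/19=134/19; d'=(-14−3·-7/2)/(134/19)=-133/268
row 4: denom=4−1·19/134=517/134; d'=(54−1·-133/268)/(517/134)=14605/1034
back: M4=14605/1034
back: M3=-133/268−19/134·14605/1034=-1292/517
back: M2=-7/2−6/19·-1292/517=-2803/1034
back: M1=21/8−1/4·-2803/1034=3415/1034
M: M0=0, M1=3415/1034, M2=-2803/1034, M3=-1292/517, M4=14605/1034, M5=0
seg 0: a=-1, c=M0/2=0, d=(M1−M0)/(6·2)=3415/12408, b=Δ0−h0·(2M0+M1)/6=-2483/1551
seg 1: a=-2, c=M1/2=3415/2068, d=(M2−M1)/(6·2)=-3109/6204, b=Δ1−h1·(2M1+M2)/6=5279/3102
seg 2: a=4, c=M2/2=-2803/2068, d=(M3−M2)/(6·3)=73/6204, b=Δ2−h2·(2M2+M3)/6=7115/3102
seg 3: a=-1, c=M3/2=-646/517, d=(M4−M3)/(6·1)=17189/6204, b=Δ3−h3·(2M3+M4)/6=-34253/6204
seg 4: a=-5, c=M4/2=14605/2068, d=(M5−M4)/(6·1)=-14605/6204, b=Δ4−h4·(2M4+M5)/6=905/3102
t_q=19/4 → seg 2, τ=3/4; S=4+7115/3102·τ+-2803/2068·τ²+73/6204·τ³=656837/132352

  seg 0: a=-1 b=-2483/1551 c=0 d=3415/12408
  seg 1: a=-2 b=5279/3102 c=3415/2068 d=-3109/6204
  seg 2: a=4 b=7115/3102 c=-2803/2068 d=73/6204
  seg 3: a=-1 b=-34253/6204 c=-646/517 d=17189/6204
  seg 4: a=-5 b=905/3102 c=14605/2068 d=-14605/6204
S(19/4) = 656837/132352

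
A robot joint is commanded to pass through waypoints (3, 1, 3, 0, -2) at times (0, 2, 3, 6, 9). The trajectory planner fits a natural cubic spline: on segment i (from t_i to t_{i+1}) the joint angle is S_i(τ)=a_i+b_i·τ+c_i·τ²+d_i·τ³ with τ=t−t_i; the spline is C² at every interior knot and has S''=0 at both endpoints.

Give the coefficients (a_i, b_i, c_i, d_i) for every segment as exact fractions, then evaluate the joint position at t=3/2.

  seg 0: a=3 b=-553/255 c=0 d=149/510
  seg 1: a=1 b=341/255 c=149/85 d=-278/255
  seg 2: a=3 b=401/255 c=-129/85 d=101/459
  seg 3: a=0 b=-406/255 c=118/255 d=-118/2295
S(3/2) = 997/1360

Δ: Δ0=-1, Δ1=2, Δ2=-1, Δ3=-2/3
row 1: diag=6, rhs=18; c'=1/6, d'=3
row 2: denom=8−1·1/6=47/6; d'=(-18−1·3)/(47/6)=-126/47
row 3: denom=12−3·18/47=510/47; d'=(2−3·-126/47)/(510/47)=236/255
back: M3=236/255
back: M2=-126/47−18/47·236/255=-258/85
back: M1=3−1/6·-258/85=298/85
M: M0=0, M1=298/85, M2=-258/85, M3=236/255, M4=0
seg 0: a=3, c=M0/2=0, d=(M1−M0)/(6·2)=149/510, b=Δ0−h0·(2M0+M1)/6=-553/255
seg 1: a=1, c=M1/2=149/85, d=(M2−M1)/(6·1)=-278/255, b=Δ1−h1·(2M1+M2)/6=341/255
seg 2: a=3, c=M2/2=-129/85, d=(M3−M2)/(6·3)=101/459, b=Δ2−h2·(2M2+M3)/6=401/255
seg 3: a=0, c=M3/2=118/255, d=(M4−M3)/(6·3)=-118/2295, b=Δ3−h3·(2M3+M4)/6=-406/255
t_q=3/2 → seg 0, τ=3/2; S=3+-553/255·τ+0·τ²+149/510·τ³=997/1360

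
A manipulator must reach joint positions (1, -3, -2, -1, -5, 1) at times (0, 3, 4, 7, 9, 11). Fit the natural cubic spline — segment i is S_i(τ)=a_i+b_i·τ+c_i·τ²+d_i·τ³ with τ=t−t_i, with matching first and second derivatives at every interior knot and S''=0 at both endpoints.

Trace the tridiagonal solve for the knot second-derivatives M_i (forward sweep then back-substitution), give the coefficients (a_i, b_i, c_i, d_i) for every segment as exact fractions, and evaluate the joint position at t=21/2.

Δ: Δ0=-4/3, Δ1=1, Δ2=1/3, Δ3=-2, Δ4=3
row 1: diag=8, rhs=14; c'=1/8, d'=7/4
row 2: denom=8−1·1/8=63/8; d'=(-4−1·7/4)/(63/8)=-46/63
row 3: denom=10−3·8/21=62/7; d'=(-14−3·-46/63)/(62/7)=-4/3
row 4: denom=8−2·7/31=234/31; d'=(30−2·-4/3)/(234/31)=1519/351
back: M4=1519/351
back: M3=-4/3−7/31·1519/351=-811/351
back: M2=-46/63−8/21·-811/351=158/1053
back: M1=7/4−1/8·158/1053=1823/1053
M: M0=0, M1=1823/1053, M2=158/1053, M3=-811/351, M4=1519/351, M5=0
seg 0: a=1, c=M0/2=0, d=(M1−M0)/(6·3)=1823/18954, b=Δ0−h0·(2M0+M1)/6=-4631/2106
seg 1: a=-3, c=M1/2=1823/2106, d=(M2−M1)/(6·1)=-185/702, b=Δ1−h1·(2M1+M2)/6=419/1053
seg 2: a=-2, c=M2/2=79/1053, d=(M3−M2)/(6·3)=-2591/18954, b=Δ2−h2·(2M2+M3)/6=2819/2106
seg 3: a=-1, c=M3/2=-811/702, d=(M4−M3)/(6·2)=1165/2106, b=Δ3−h3·(2M3+M4)/6=-2003/1053
seg 4: a=-5, c=M4/2=1519/702, d=(M5−M4)/(6·2)=-1519/4212, b=Δ4−h4·(2M4+M5)/6=121/1053
t_q=21/2 → seg 4, τ=3/2; S=-5+121/1053·τ+1519/702·τ²+-1519/4212·τ³=-13211/11232

  seg 0: a=1 b=-4631/2106 c=0 d=1823/18954
  seg 1: a=-3 b=419/1053 c=1823/2106 d=-185/702
  seg 2: a=-2 b=2819/2106 c=79/1053 d=-2591/18954
  seg 3: a=-1 b=-2003/1053 c=-811/702 d=1165/2106
  seg 4: a=-5 b=121/1053 c=1519/702 d=-1519/4212
S(21/2) = -13211/11232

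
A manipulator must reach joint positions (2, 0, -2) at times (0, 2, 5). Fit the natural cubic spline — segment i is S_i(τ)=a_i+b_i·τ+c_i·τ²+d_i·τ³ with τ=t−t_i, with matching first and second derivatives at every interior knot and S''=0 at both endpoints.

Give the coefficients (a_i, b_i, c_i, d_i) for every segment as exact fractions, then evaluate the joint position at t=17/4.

Δ: Δ0=-1, Δ1=-2/3
row 1: diag=10, rhs=2; c'=3/10, d'=1/5
back: M1=1/5
M: M0=0, M1=1/5, M2=0
seg 0: a=2, c=M0/2=0, d=(M1−M0)/(6·2)=1/60, b=Δ0−h0·(2M0+M1)/6=-16/15
seg 1: a=0, c=M1/2=1/10, d=(M2−M1)/(6·3)=-1/90, b=Δ1−h1·(2M1+M2)/6=-13/15
t_q=17/4 → seg 1, τ=9/4; S=0+-13/15·τ+1/10·τ²+-1/90·τ³=-201/128

  seg 0: a=2 b=-16/15 c=0 d=1/60
  seg 1: a=0 b=-13/15 c=1/10 d=-1/90
S(17/4) = -201/128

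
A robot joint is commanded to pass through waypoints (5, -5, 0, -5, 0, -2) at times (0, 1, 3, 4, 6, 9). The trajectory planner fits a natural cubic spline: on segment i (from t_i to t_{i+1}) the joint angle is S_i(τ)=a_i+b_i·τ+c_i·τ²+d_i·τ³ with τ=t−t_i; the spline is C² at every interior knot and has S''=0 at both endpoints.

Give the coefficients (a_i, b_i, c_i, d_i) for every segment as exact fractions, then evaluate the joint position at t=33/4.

Δ: Δ0=-10, Δ1=5/2, Δ2=-5, Δ3=5/2, Δ4=-2/3
row 1: diag=6, rhs=75; c'=1/3, d'=25/2
row 2: denom=6−2·1/3=16/3; d'=(-45−2·25/2)/(16/3)=-105/8
row 3: denom=6−1·3/16=93/16; d'=(45−1·-105/8)/(93/16)=10
row 4: denom=10−2·32/93=866/93; d'=(-19−2·10)/(866/93)=-3627/866
back: M4=-3627/866
back: M3=10−32/93·-3627/866=4954/433
back: M2=-105/8−3/16·4954/433=-6612/433
back: M1=25/2−1/3·-6612/433=15233/866
M: M0=0, M1=15233/866, M2=-6612/433, M3=4954/433, M4=-3627/866, M5=0
seg 0: a=5, c=M0/2=0, d=(M1−M0)/(6·1)=15233/5196, b=Δ0−h0·(2M0+M1)/6=-67193/5196
seg 1: a=-5, c=M1/2=15233/1732, d=(M2−M1)/(6·2)=-28457/10392, b=Δ1−h1·(2M1+M2)/6=-10747/2598
seg 2: a=0, c=M2/2=-3306/433, d=(M3−M2)/(6·1)=5783/1299, b=Δ2−h2·(2M2+M3)/6=-2360/1299
seg 3: a=-5, c=M3/2=2477/433, d=(M4−M3)/(6·2)=-13535/10392, b=Δ3−h3·(2M3+M4)/6=-4847/1299
seg 4: a=0, c=M4/2=-3627/1732, d=(M5−M4)/(6·3)=403/1732, b=Δ4−h4·(2M4+M5)/6=9149/2598
t_q=33/4 → seg 4, τ=9/4; S=0+9149/2598·τ+-3627/1732·τ²+403/1732·τ³=-3057/110848

  seg 0: a=5 b=-67193/5196 c=0 d=15233/5196
  seg 1: a=-5 b=-10747/2598 c=15233/1732 d=-28457/10392
  seg 2: a=0 b=-2360/1299 c=-3306/433 d=5783/1299
  seg 3: a=-5 b=-4847/1299 c=2477/433 d=-13535/10392
  seg 4: a=0 b=9149/2598 c=-3627/1732 d=403/1732
S(33/4) = -3057/110848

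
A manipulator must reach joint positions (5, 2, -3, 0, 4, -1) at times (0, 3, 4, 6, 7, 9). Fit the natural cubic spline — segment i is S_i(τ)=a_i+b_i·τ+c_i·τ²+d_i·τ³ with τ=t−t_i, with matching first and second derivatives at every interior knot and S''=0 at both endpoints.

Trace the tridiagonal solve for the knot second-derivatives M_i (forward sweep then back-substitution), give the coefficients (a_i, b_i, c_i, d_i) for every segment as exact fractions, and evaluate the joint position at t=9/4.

Δ: Δ0=-1, Δ1=-5, Δ2=3/2, Δ3=4, Δ4=-5/2
row 1: diag=8, rhs=-24; c'=1/8, d'=-3
row 2: denom=6−1·1/8=47/8; d'=(39−1·-3)/(47/8)=336/47
row 3: denom=6−2·16/47=250/47; d'=(15−2·336/47)/(250/47)=33/250
row 4: denom=6−1·47/250=1453/250; d'=(-39−1·33/250)/(1453/250)=-9783/1453
back: M4=-9783/1453
back: M3=33/250−47/250·-9783/1453=2031/1453
back: M2=336/47−16/47·2031/1453=9696/1453
back: M1=-3−1/8·9696/1453=-5571/1453
M: M0=0, M1=-5571/1453, M2=9696/1453, M3=2031/1453, M4=-9783/1453, M5=0
seg 0: a=5, c=M0/2=0, d=(M1−M0)/(6·3)=-619/2906, b=Δ0−h0·(2M0+M1)/6=2665/2906
seg 1: a=2, c=M1/2=-5571/2906, d=(M2−M1)/(6·1)=5089/2906, b=Δ1−h1·(2M1+M2)/6=-7024/1453
seg 2: a=-3, c=M2/2=4848/1453, d=(M3−M2)/(6·2)=-2555/5812, b=Δ2−h2·(2M2+M3)/6=-9923/2906
seg 3: a=0, c=M3/2=2031/2906, d=(M4−M3)/(6·1)=-1969/1453, b=Δ3−h3·(2M3+M4)/6=13531/2906
seg 4: a=4, c=M4/2=-9783/2906, d=(M5−M4)/(6·2)=3261/5812, b=Δ4−h4·(2M4+M5)/6=5779/2906
t_q=9/4 → seg 0, τ=9/4; S=5+2665/2906·τ+0·τ²+-619/2906·τ³=862429/185984

  seg 0: a=5 b=2665/2906 c=0 d=-619/2906
  seg 1: a=2 b=-7024/1453 c=-5571/2906 d=5089/2906
  seg 2: a=-3 b=-9923/2906 c=4848/1453 d=-2555/5812
  seg 3: a=0 b=13531/2906 c=2031/2906 d=-1969/1453
  seg 4: a=4 b=5779/2906 c=-9783/2906 d=3261/5812
S(9/4) = 862429/185984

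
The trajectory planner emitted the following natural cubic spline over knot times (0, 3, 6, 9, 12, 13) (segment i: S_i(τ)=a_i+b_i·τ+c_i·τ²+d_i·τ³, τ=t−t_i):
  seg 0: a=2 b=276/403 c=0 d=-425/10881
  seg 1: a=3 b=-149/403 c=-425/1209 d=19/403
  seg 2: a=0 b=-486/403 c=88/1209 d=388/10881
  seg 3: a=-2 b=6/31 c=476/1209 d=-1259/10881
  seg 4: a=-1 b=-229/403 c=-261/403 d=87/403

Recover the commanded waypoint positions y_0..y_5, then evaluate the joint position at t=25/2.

y_0=2 y_1=3 y_2=0 y_3=-2 y_4=-1 y_5=-2
S(25/2) = -4575/3224

y_0 = S_0(0) = a_0 = 2
y_1 = S_1(0) = a_1 = 3
y_2 = S_2(0) = a_2 = 0
y_3 = S_3(0) = a_3 = -2
y_4 = S_4(0) = a_4 = -1
y_5 = S_4(1) = -2
t_q=25/2 is in segment 4 (τ=1/2); S_4(τ)=-4575/3224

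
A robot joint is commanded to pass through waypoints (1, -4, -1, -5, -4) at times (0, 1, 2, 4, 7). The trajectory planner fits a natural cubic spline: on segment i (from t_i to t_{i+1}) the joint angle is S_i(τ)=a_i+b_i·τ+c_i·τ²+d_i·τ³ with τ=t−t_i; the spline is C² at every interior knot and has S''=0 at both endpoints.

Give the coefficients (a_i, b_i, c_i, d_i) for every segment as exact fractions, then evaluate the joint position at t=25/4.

  seg 0: a=1 b=-2359/321 c=0 d=754/321
  seg 1: a=-4 b=-97/321 c=754/107 d=-1202/321
  seg 2: a=-1 b=821/321 c=-448/107 d=1225/1284
  seg 3: a=-5 b=-880/321 c=329/214 d=-329/1926
S(25/4) = -73013/13696

Δ: Δ0=-5, Δ1=3, Δ2=-2, Δ3=1/3
row 1: diag=4, rhs=48; c'=1/4, d'=12
row 2: denom=6−1·1/4=23/4; d'=(-30−1·12)/(23/4)=-168/23
row 3: denom=10−2·8/23=214/23; d'=(14−2·-168/23)/(214/23)=329/107
back: M3=329/107
back: M2=-168/23−8/23·329/107=-896/107
back: M1=12−1/4·-896/107=1508/107
M: M0=0, M1=1508/107, M2=-896/107, M3=329/107, M4=0
seg 0: a=1, c=M0/2=0, d=(M1−M0)/(6·1)=754/321, b=Δ0−h0·(2M0+M1)/6=-2359/321
seg 1: a=-4, c=M1/2=754/107, d=(M2−M1)/(6·1)=-1202/321, b=Δ1−h1·(2M1+M2)/6=-97/321
seg 2: a=-1, c=M2/2=-448/107, d=(M3−M2)/(6·2)=1225/1284, b=Δ2−h2·(2M2+M3)/6=821/321
seg 3: a=-5, c=M3/2=329/214, d=(M4−M3)/(6·3)=-329/1926, b=Δ3−h3·(2M3+M4)/6=-880/321
t_q=25/4 → seg 3, τ=9/4; S=-5+-880/321·τ+329/214·τ²+-329/1926·τ³=-73013/13696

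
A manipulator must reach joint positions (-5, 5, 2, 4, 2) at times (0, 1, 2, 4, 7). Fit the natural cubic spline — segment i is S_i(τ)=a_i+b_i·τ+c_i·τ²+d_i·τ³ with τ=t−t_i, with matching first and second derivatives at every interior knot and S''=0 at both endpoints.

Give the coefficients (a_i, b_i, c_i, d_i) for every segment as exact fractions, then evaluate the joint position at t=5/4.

  seg 0: a=-5 b=4367/321 c=0 d=-1157/321
  seg 1: a=5 b=896/321 c=-1157/107 d=1612/321
  seg 2: a=2 b=-1210/321 c=455/107 d=-1199/1284
  seg 3: a=4 b=653/321 c=-289/214 d=289/1926
S(5/4) = 2183/428

Δ: Δ0=10, Δ1=-3, Δ2=1, Δ3=-2/3
row 1: diag=4, rhs=-78; c'=1/4, d'=-39/2
row 2: denom=6−1·1/4=23/4; d'=(24−1·-39/2)/(23/4)=174/23
row 3: denom=10−2·8/23=214/23; d'=(-10−2·174/23)/(214/23)=-289/107
back: M3=-289/107
back: M2=174/23−8/23·-289/107=910/107
back: M1=-39/2−1/4·910/107=-2314/107
M: M0=0, M1=-2314/107, M2=910/107, M3=-289/107, M4=0
seg 0: a=-5, c=M0/2=0, d=(M1−M0)/(6·1)=-1157/321, b=Δ0−h0·(2M0+M1)/6=4367/321
seg 1: a=5, c=M1/2=-1157/107, d=(M2−M1)/(6·1)=1612/321, b=Δ1−h1·(2M1+M2)/6=896/321
seg 2: a=2, c=M2/2=455/107, d=(M3−M2)/(6·2)=-1199/1284, b=Δ2−h2·(2M2+M3)/6=-1210/321
seg 3: a=4, c=M3/2=-289/214, d=(M4−M3)/(6·3)=289/1926, b=Δ3−h3·(2M3+M4)/6=653/321
t_q=5/4 → seg 1, τ=1/4; S=5+896/321·τ+-1157/107·τ²+1612/321·τ³=2183/428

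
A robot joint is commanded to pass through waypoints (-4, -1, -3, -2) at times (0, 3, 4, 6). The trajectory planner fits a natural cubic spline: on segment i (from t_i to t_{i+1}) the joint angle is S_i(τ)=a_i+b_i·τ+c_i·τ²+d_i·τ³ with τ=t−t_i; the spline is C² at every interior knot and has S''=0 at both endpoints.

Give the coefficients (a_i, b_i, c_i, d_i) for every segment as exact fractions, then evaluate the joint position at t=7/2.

  seg 0: a=-4 b=217/94 c=0 d=-41/282
  seg 1: a=-1 b=-76/47 c=-123/94 d=87/94
  seg 2: a=-3 b=-137/94 c=69/47 d=-23/94
S(7/2) = -1519/752

Δ: Δ0=1, Δ1=-2, Δ2=1/2
row 1: diag=8, rhs=-18; c'=1/8, d'=-9/4
row 2: denom=6−1·1/8=47/8; d'=(15−1·-9/4)/(47/8)=138/47
back: M2=138/47
back: M1=-9/4−1/8·138/47=-123/47
M: M0=0, M1=-123/47, M2=138/47, M3=0
seg 0: a=-4, c=M0/2=0, d=(M1−M0)/(6·3)=-41/282, b=Δ0−h0·(2M0+M1)/6=217/94
seg 1: a=-1, c=M1/2=-123/94, d=(M2−M1)/(6·1)=87/94, b=Δ1−h1·(2M1+M2)/6=-76/47
seg 2: a=-3, c=M2/2=69/47, d=(M3−M2)/(6·2)=-23/94, b=Δ2−h2·(2M2+M3)/6=-137/94
t_q=7/2 → seg 1, τ=1/2; S=-1+-76/47·τ+-123/94·τ²+87/94·τ³=-1519/752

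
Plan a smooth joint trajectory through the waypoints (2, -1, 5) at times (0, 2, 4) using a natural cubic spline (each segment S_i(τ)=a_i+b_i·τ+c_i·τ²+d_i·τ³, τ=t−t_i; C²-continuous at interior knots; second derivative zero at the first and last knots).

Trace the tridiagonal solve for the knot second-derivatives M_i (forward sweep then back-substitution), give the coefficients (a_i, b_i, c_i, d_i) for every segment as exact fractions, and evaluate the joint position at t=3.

  seg 0: a=2 b=-21/8 c=0 d=9/32
  seg 1: a=-1 b=3/4 c=27/16 d=-9/32
S(3) = 37/32

Δ: Δ0=-3/2, Δ1=3
row 1: diag=8, rhs=27; c'=1/4, d'=27/8
back: M1=27/8
M: M0=0, M1=27/8, M2=0
seg 0: a=2, c=M0/2=0, d=(M1−M0)/(6·2)=9/32, b=Δ0−h0·(2M0+M1)/6=-21/8
seg 1: a=-1, c=M1/2=27/16, d=(M2−M1)/(6·2)=-9/32, b=Δ1−h1·(2M1+M2)/6=3/4
t_q=3 → seg 1, τ=1; S=-1+3/4·τ+27/16·τ²+-9/32·τ³=37/32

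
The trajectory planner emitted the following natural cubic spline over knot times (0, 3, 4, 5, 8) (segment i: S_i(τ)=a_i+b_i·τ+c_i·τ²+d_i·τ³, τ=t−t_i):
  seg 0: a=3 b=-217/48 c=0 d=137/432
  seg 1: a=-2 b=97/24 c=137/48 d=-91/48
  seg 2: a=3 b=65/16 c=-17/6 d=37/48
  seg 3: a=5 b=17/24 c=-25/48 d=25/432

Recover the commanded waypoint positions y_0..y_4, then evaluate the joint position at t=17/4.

y_0=3 y_1=-2 y_2=3 y_3=5 y_4=4
S(17/4) = 3943/1024

y_0 = S_0(0) = a_0 = 3
y_1 = S_1(0) = a_1 = -2
y_2 = S_2(0) = a_2 = 3
y_3 = S_3(0) = a_3 = 5
y_4 = S_3(3) = 4
t_q=17/4 is in segment 2 (τ=1/4); S_2(τ)=3943/1024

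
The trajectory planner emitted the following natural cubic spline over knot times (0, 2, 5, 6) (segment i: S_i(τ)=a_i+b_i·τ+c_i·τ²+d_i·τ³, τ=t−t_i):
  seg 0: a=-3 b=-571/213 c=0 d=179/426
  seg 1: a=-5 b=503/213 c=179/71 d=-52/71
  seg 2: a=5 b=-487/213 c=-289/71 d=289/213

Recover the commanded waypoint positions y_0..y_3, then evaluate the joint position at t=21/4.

y_0 = S_0(0) = a_0 = -3
y_1 = S_1(0) = a_1 = -5
y_2 = S_2(0) = a_2 = 5
y_3 = S_2(1) = 0
t_q=21/4 is in segment 2 (τ=1/4); S_2(τ)=19063/4544

y_0=-3 y_1=-5 y_2=5 y_3=0
S(21/4) = 19063/4544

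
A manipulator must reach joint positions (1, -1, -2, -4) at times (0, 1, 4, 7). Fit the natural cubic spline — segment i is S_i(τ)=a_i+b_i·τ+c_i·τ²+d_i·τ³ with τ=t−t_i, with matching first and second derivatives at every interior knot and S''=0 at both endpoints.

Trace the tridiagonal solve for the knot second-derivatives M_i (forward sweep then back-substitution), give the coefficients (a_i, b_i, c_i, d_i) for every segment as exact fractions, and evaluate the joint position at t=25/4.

Δ: Δ0=-2, Δ1=-1/3, Δ2=-2/3
row 1: diag=8, rhs=10; c'=3/8, d'=5/4
row 2: denom=12−3·3/8=87/8; d'=(-2−3·5/4)/(87/8)=-46/87
back: M2=-46/87
back: M1=5/4−3/8·-46/87=42/29
M: M0=0, M1=42/29, M2=-46/87, M3=0
seg 0: a=1, c=M0/2=0, d=(M1−M0)/(6·1)=7/29, b=Δ0−h0·(2M0+M1)/6=-65/29
seg 1: a=-1, c=M1/2=21/29, d=(M2−M1)/(6·3)=-86/783, b=Δ1−h1·(2M1+M2)/6=-44/29
seg 2: a=-2, c=M2/2=-23/87, d=(M3−M2)/(6·3)=23/783, b=Δ2−h2·(2M2+M3)/6=-4/29
t_q=25/4 → seg 2, τ=9/4; S=-2+-4/29·τ+-23/87·τ²+23/783·τ³=-6151/1856

  seg 0: a=1 b=-65/29 c=0 d=7/29
  seg 1: a=-1 b=-44/29 c=21/29 d=-86/783
  seg 2: a=-2 b=-4/29 c=-23/87 d=23/783
S(25/4) = -6151/1856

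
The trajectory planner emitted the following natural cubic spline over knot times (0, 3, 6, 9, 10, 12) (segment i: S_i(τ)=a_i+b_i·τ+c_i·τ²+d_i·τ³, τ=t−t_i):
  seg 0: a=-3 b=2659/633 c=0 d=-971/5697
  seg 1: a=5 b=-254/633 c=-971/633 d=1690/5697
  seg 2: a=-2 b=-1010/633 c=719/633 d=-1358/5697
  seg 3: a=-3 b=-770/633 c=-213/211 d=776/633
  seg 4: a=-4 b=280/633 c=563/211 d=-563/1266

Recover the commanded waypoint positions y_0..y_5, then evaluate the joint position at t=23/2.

y_0 = S_0(0) = a_0 = -3
y_1 = S_1(0) = a_1 = 5
y_2 = S_2(0) = a_2 = -2
y_3 = S_3(0) = a_3 = -3
y_4 = S_4(0) = a_4 = -4
y_5 = S_4(2) = 4
t_q=23/2 is in segment 4 (τ=3/2); S_4(τ)=3937/3376

y_0=-3 y_1=5 y_2=-2 y_3=-3 y_4=-4 y_5=4
S(23/2) = 3937/3376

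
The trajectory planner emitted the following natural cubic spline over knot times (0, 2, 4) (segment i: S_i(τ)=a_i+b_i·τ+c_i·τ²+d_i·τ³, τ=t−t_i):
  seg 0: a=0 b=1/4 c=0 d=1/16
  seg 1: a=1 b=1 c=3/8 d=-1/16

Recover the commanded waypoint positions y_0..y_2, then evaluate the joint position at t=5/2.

y_0=0 y_1=1 y_2=4
S(5/2) = 203/128

y_0 = S_0(0) = a_0 = 0
y_1 = S_1(0) = a_1 = 1
y_2 = S_1(2) = 4
t_q=5/2 is in segment 1 (τ=1/2); S_1(τ)=203/128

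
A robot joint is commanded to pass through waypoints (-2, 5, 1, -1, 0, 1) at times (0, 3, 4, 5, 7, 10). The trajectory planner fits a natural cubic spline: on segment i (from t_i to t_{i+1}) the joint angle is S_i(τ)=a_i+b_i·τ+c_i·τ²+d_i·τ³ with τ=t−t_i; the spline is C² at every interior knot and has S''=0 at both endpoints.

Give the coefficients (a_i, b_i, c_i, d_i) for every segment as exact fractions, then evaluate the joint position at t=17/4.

Δ: Δ0=7/3, Δ1=-4, Δ2=-2, Δ3=1/2, Δ4=1/3
row 1: diag=8, rhs=-38; c'=1/8, d'=-19/4
row 2: denom=4−1·1/8=31/8; d'=(12−1·-19/4)/(31/8)=134/31
row 3: denom=6−1·8/31=178/31; d'=(15−1·134/31)/(178/31)=331/178
row 4: denom=10−2·31/89=828/89; d'=(-1−2·331/178)/(828/89)=-35/69
back: M4=-35/69
back: M3=331/178−31/89·-35/69=281/138
back: M2=134/31−8/31·281/138=262/69
back: M1=-19/4−1/8·262/69=-721/138
M: M0=0, M1=-721/138, M2=262/69, M3=281/138, M4=-35/69, M5=0
seg 0: a=-2, c=M0/2=0, d=(M1−M0)/(6·3)=-721/2484, b=Δ0−h0·(2M0+M1)/6=455/92
seg 1: a=5, c=M1/2=-721/276, d=(M2−M1)/(6·1)=415/276, b=Δ1−h1·(2M1+M2)/6=-133/46
seg 2: a=1, c=M2/2=131/69, d=(M3−M2)/(6·1)=-27/92, b=Δ2−h2·(2M2+M3)/6=-995/276
seg 3: a=-1, c=M3/2=281/276, d=(M4−M3)/(6·2)=-39/184, b=Δ3−h3·(2M3+M4)/6=-95/138
seg 4: a=0, c=M4/2=-35/138, d=(M5−M4)/(6·3)=35/1242, b=Δ4−h4·(2M4+M5)/6=58/69
t_q=17/4 → seg 2, τ=1/4; S=1+-995/276·τ+131/69·τ²+-27/92·τ³=1253/5888

  seg 0: a=-2 b=455/92 c=0 d=-721/2484
  seg 1: a=5 b=-133/46 c=-721/276 d=415/276
  seg 2: a=1 b=-995/276 c=131/69 d=-27/92
  seg 3: a=-1 b=-95/138 c=281/276 d=-39/184
  seg 4: a=0 b=58/69 c=-35/138 d=35/1242
S(17/4) = 1253/5888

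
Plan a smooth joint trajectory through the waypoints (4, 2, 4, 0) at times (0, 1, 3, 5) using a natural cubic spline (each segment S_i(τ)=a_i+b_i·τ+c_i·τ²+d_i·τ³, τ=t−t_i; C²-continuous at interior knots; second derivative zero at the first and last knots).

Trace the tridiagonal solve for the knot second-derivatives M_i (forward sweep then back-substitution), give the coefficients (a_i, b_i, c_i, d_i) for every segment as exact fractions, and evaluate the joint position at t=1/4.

  seg 0: a=4 b=-59/22 c=0 d=15/22
  seg 1: a=2 b=-7/11 c=45/22 d=-27/44
  seg 2: a=4 b=2/11 c=-18/11 d=3/11
S(1/4) = 4703/1408

Δ: Δ0=-2, Δ1=1, Δ2=-2
row 1: diag=6, rhs=18; c'=1/3, d'=3
row 2: denom=8−2·1/3=22/3; d'=(-18−2·3)/(22/3)=-36/11
back: M2=-36/11
back: M1=3−1/3·-36/11=45/11
M: M0=0, M1=45/11, M2=-36/11, M3=0
seg 0: a=4, c=M0/2=0, d=(M1−M0)/(6·1)=15/22, b=Δ0−h0·(2M0+M1)/6=-59/22
seg 1: a=2, c=M1/2=45/22, d=(M2−M1)/(6·2)=-27/44, b=Δ1−h1·(2M1+M2)/6=-7/11
seg 2: a=4, c=M2/2=-18/11, d=(M3−M2)/(6·2)=3/11, b=Δ2−h2·(2M2+M3)/6=2/11
t_q=1/4 → seg 0, τ=1/4; S=4+-59/22·τ+0·τ²+15/22·τ³=4703/1408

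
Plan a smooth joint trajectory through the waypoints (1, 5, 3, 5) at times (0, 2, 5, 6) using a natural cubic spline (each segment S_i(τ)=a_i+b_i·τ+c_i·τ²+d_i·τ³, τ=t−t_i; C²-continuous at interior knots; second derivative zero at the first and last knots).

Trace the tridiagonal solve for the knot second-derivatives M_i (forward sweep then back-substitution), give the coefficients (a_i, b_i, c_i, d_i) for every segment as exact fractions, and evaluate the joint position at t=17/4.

Δ: Δ0=2, Δ1=-2/3, Δ2=2
row 1: diag=10, rhs=-16; c'=3/10, d'=-8/5
row 2: denom=8−3·3/10=71/10; d'=(16−3·-8/5)/(71/10)=208/71
back: M2=208/71
back: M1=-8/5−3/10·208/71=-176/71
M: M0=0, M1=-176/71, M2=208/71, M3=0
seg 0: a=1, c=M0/2=0, d=(M1−M0)/(6·2)=-44/213, b=Δ0−h0·(2M0+M1)/6=602/213
seg 1: a=5, c=M1/2=-88/71, d=(M2−M1)/(6·3)=64/213, b=Δ1−h1·(2M1+M2)/6=74/213
seg 2: a=3, c=M2/2=104/71, d=(M3−M2)/(6·1)=-104/213, b=Δ2−h2·(2M2+M3)/6=218/213
t_q=17/4 → seg 1, τ=9/4; S=5+74/213·τ+-88/71·τ²+64/213·τ³=208/71

  seg 0: a=1 b=602/213 c=0 d=-44/213
  seg 1: a=5 b=74/213 c=-88/71 d=64/213
  seg 2: a=3 b=218/213 c=104/71 d=-104/213
S(17/4) = 208/71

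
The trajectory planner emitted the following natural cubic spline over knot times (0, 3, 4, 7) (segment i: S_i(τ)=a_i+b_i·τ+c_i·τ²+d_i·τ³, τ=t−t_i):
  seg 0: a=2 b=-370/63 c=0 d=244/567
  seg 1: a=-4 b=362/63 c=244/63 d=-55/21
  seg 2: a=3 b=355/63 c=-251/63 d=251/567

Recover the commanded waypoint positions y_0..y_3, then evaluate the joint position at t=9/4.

y_0 = S_0(0) = a_0 = 2
y_1 = S_1(0) = a_1 = -4
y_2 = S_2(0) = a_2 = 3
y_3 = S_2(3) = -4
t_q=9/4 is in segment 0 (τ=9/4); S_0(τ)=-101/16

y_0=2 y_1=-4 y_2=3 y_3=-4
S(9/4) = -101/16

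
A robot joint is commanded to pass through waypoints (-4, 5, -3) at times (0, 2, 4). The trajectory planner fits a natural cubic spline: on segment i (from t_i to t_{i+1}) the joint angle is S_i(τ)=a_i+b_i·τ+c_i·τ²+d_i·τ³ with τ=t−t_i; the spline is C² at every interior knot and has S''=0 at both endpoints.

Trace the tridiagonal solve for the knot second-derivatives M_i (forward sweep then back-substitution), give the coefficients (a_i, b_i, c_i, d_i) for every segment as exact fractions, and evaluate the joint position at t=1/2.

  seg 0: a=-4 b=53/8 c=0 d=-17/32
  seg 1: a=5 b=1/4 c=-51/16 d=17/32
S(1/2) = -193/256

Δ: Δ0=9/2, Δ1=-4
row 1: diag=8, rhs=-51; c'=1/4, d'=-51/8
back: M1=-51/8
M: M0=0, M1=-51/8, M2=0
seg 0: a=-4, c=M0/2=0, d=(M1−M0)/(6·2)=-17/32, b=Δ0−h0·(2M0+M1)/6=53/8
seg 1: a=5, c=M1/2=-51/16, d=(M2−M1)/(6·2)=17/32, b=Δ1−h1·(2M1+M2)/6=1/4
t_q=1/2 → seg 0, τ=1/2; S=-4+53/8·τ+0·τ²+-17/32·τ³=-193/256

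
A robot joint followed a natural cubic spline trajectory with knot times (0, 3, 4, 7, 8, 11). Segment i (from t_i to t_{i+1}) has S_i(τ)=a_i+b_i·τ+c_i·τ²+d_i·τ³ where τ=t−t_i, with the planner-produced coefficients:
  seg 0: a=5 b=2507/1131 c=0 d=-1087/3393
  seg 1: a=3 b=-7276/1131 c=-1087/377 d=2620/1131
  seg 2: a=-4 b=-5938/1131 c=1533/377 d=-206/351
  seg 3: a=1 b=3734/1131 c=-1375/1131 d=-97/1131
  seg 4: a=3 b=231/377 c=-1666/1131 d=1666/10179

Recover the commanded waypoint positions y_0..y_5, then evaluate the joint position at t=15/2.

y_0 = S_0(0) = a_0 = 5
y_1 = S_1(0) = a_1 = 3
y_2 = S_2(0) = a_2 = -4
y_3 = S_3(0) = a_3 = 1
y_4 = S_4(0) = a_4 = 3
y_5 = S_4(3) = -4
t_q=15/2 is in segment 3 (τ=1/2); S_3(τ)=21137/9048

y_0=5 y_1=3 y_2=-4 y_3=1 y_4=3 y_5=-4
S(15/2) = 21137/9048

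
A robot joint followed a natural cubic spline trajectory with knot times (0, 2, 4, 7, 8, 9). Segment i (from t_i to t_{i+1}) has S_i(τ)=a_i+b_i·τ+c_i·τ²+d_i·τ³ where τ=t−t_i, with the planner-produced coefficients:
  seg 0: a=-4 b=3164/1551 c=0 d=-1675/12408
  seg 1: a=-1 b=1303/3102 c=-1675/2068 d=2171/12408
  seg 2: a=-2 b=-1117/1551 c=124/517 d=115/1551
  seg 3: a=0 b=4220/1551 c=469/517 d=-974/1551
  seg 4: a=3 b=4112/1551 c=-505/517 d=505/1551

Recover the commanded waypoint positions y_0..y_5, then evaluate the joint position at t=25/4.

y_0 = S_0(0) = a_0 = -4
y_1 = S_1(0) = a_1 = -1
y_2 = S_2(0) = a_2 = -2
y_3 = S_3(0) = a_3 = 0
y_4 = S_4(0) = a_4 = 3
y_5 = S_4(1) = 5
t_q=25/4 is in segment 2 (τ=9/4); S_2(τ)=-51671/33088

y_0=-4 y_1=-1 y_2=-2 y_3=0 y_4=3 y_5=5
S(25/4) = -51671/33088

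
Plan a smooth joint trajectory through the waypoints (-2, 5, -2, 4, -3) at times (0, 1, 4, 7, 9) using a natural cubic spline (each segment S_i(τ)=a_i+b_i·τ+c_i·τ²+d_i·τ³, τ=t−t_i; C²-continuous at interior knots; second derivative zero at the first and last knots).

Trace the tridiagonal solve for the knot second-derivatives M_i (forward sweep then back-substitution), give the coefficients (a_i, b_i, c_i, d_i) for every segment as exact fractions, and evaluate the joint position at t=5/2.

  seg 0: a=-2 b=13603/1596 c=0 d=-2431/1596
  seg 1: a=5 b=3155/798 c=-2431/532 d=11845/14364
  seg 2: a=-2 b=-1913/1596 c=1138/399 d=-8551/14364
  seg 3: a=4 b=-127/798 c=-1333/532 d=1333/3192
S(5/2) = 14607/4256

Δ: Δ0=7, Δ1=-7/3, Δ2=2, Δ3=-7/2
row 1: diag=8, rhs=-56; c'=3/8, d'=-7
row 2: denom=12−3·3/8=87/8; d'=(26−3·-7)/(87/8)=376/87
row 3: denom=10−3·8/29=266/29; d'=(-33−3·376/87)/(266/29)=-1333/266
back: M3=-1333/266
back: M2=376/87−8/29·-1333/266=2276/399
back: M1=-7−3/8·2276/399=-2431/266
M: M0=0, M1=-2431/266, M2=2276/399, M3=-1333/266, M4=0
seg 0: a=-2, c=M0/2=0, d=(M1−M0)/(6·1)=-2431/1596, b=Δ0−h0·(2M0+M1)/6=13603/1596
seg 1: a=5, c=M1/2=-2431/532, d=(M2−M1)/(6·3)=11845/14364, b=Δ1−h1·(2M1+M2)/6=3155/798
seg 2: a=-2, c=M2/2=1138/399, d=(M3−M2)/(6·3)=-8551/14364, b=Δ2−h2·(2M2+M3)/6=-1913/1596
seg 3: a=4, c=M3/2=-1333/532, d=(M4−M3)/(6·2)=1333/3192, b=Δ3−h3·(2M3+M4)/6=-127/798
t_q=5/2 → seg 1, τ=3/2; S=5+3155/798·τ+-2431/532·τ²+11845/14364·τ³=14607/4256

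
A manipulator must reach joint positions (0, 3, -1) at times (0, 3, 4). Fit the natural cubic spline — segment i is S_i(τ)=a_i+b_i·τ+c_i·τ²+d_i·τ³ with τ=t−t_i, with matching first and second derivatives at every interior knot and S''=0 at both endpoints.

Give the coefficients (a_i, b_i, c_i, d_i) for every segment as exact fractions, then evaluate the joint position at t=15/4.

Δ: Δ0=1, Δ1=-4
row 1: diag=8, rhs=-30; c'=1/8, d'=-15/4
back: M1=-15/4
M: M0=0, M1=-15/4, M2=0
seg 0: a=0, c=M0/2=0, d=(M1−M0)/(6·3)=-5/24, b=Δ0−h0·(2M0+M1)/6=23/8
seg 1: a=3, c=M1/2=-15/8, d=(M2−M1)/(6·1)=5/8, b=Δ1−h1·(2M1+M2)/6=-11/4
t_q=15/4 → seg 1, τ=3/4; S=3+-11/4·τ+-15/8·τ²+5/8·τ³=75/512

  seg 0: a=0 b=23/8 c=0 d=-5/24
  seg 1: a=3 b=-11/4 c=-15/8 d=5/8
S(15/4) = 75/512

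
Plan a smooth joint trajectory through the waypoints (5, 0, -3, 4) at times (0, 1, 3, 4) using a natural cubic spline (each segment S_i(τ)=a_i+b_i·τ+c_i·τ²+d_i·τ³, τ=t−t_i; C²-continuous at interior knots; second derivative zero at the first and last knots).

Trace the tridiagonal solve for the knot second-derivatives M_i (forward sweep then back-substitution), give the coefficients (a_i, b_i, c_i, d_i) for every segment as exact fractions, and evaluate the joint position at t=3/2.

Δ: Δ0=-5, Δ1=-3/2, Δ2=7
row 1: diag=6, rhs=21; c'=1/3, d'=7/2
row 2: denom=6−2·1/3=16/3; d'=(51−2·7/2)/(16/3)=33/4
back: M2=33/4
back: M1=7/2−1/3·33/4=3/4
M: M0=0, M1=3/4, M2=33/4, M3=0
seg 0: a=5, c=M0/2=0, d=(M1−M0)/(6·1)=1/8, b=Δ0−h0·(2M0+M1)/6=-41/8
seg 1: a=0, c=M1/2=3/8, d=(M2−M1)/(6·2)=5/8, b=Δ1−h1·(2M1+M2)/6=-19/4
seg 2: a=-3, c=M2/2=33/8, d=(M3−M2)/(6·1)=-11/8, b=Δ2−h2·(2M2+M3)/6=17/4
t_q=3/2 → seg 1, τ=1/2; S=0+-19/4·τ+3/8·τ²+5/8·τ³=-141/64

  seg 0: a=5 b=-41/8 c=0 d=1/8
  seg 1: a=0 b=-19/4 c=3/8 d=5/8
  seg 2: a=-3 b=17/4 c=33/8 d=-11/8
S(3/2) = -141/64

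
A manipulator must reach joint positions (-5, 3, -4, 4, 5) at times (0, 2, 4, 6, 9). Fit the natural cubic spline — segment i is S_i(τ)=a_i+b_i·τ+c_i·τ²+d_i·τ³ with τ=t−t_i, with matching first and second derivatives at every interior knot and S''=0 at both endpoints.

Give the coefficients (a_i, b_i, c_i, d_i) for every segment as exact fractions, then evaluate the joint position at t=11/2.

  seg 0: a=-5 b=1403/213 c=0 d=-551/852
  seg 1: a=3 b=-250/213 c=-551/142 d=2315/1704
  seg 2: a=-4 b=-167/426 c=1213/284 d=-221/213
  seg 3: a=4 b=1807/426 c=-555/284 d=185/852
S(11/2) = 1727/1136

Δ: Δ0=4, Δ1=-7/2, Δ2=4, Δ3=1/3
row 1: diag=8, rhs=-45; c'=1/4, d'=-45/8
row 2: denom=8−2·1/4=15/2; d'=(45−2·-45/8)/(15/2)=15/2
row 3: denom=10−2·4/15=142/15; d'=(-22−2·15/2)/(142/15)=-555/142
back: M3=-555/142
back: M2=15/2−4/15·-555/142=1213/142
back: M1=-45/8−1/4·1213/142=-551/71
M: M0=0, M1=-551/71, M2=1213/142, M3=-555/142, M4=0
seg 0: a=-5, c=M0/2=0, d=(M1−M0)/(6·2)=-551/852, b=Δ0−h0·(2M0+M1)/6=1403/213
seg 1: a=3, c=M1/2=-551/142, d=(M2−M1)/(6·2)=2315/1704, b=Δ1−h1·(2M1+M2)/6=-250/213
seg 2: a=-4, c=M2/2=1213/284, d=(M3−M2)/(6·2)=-221/213, b=Δ2−h2·(2M2+M3)/6=-167/426
seg 3: a=4, c=M3/2=-555/284, d=(M4−M3)/(6·3)=185/852, b=Δ3−h3·(2M3+M4)/6=1807/426
t_q=11/2 → seg 2, τ=3/2; S=-4+-167/426·τ+1213/284·τ²+-221/213·τ³=1727/1136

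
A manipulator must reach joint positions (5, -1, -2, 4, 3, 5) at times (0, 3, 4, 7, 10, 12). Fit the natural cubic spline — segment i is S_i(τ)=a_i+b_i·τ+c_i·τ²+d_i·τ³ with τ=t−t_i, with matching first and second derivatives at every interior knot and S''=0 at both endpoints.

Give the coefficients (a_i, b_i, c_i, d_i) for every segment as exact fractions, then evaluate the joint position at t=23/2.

  seg 0: a=5 b=-4565/2091 c=0 d=383/18819
  seg 1: a=-1 b=-3416/2091 c=383/2091 d=314/697
  seg 2: a=-2 b=176/2091 c=3209/2091 d=-5621/18819
  seg 3: a=4 b=151/123 c=-804/697 d=1324/6273
  seg 4: a=3 b=11/2091 c=520/697 d=-260/2091
S(23/2) = 2974/697

Δ: Δ0=-2, Δ1=-1, Δ2=2, Δ3=-1/3, Δ4=1
row 1: diag=8, rhs=6; c'=1/8, d'=3/4
row 2: denom=8−1·1/8=63/8; d'=(18−1·3/4)/(63/8)=46/21
row 3: denom=12−3·8/21=76/7; d'=(-14−3·46/21)/(76/7)=-36/19
row 4: denom=10−3·21/76=697/76; d'=(8−3·-36/19)/(697/76)=1040/697
back: M4=1040/697
back: M3=-36/19−21/76·1040/697=-1608/697
back: M2=46/21−8/21·-1608/697=6418/2091
back: M1=3/4−1/8·6418/2091=766/2091
M: M0=0, M1=766/2091, M2=6418/2091, M3=-1608/697, M4=1040/697, M5=0
seg 0: a=5, c=M0/2=0, d=(M1−M0)/(6·3)=383/18819, b=Δ0−h0·(2M0+M1)/6=-4565/2091
seg 1: a=-1, c=M1/2=383/2091, d=(M2−M1)/(6·1)=314/697, b=Δ1−h1·(2M1+M2)/6=-3416/2091
seg 2: a=-2, c=M2/2=3209/2091, d=(M3−M2)/(6·3)=-5621/18819, b=Δ2−h2·(2M2+M3)/6=176/2091
seg 3: a=4, c=M3/2=-804/697, d=(M4−M3)/(6·3)=1324/6273, b=Δ3−h3·(2M3+M4)/6=151/123
seg 4: a=3, c=M4/2=520/697, d=(M5−M4)/(6·2)=-260/2091, b=Δ4−h4·(2M4+M5)/6=11/2091
t_q=23/2 → seg 4, τ=3/2; S=3+11/2091·τ+520/697·τ²+-260/2091·τ³=2974/697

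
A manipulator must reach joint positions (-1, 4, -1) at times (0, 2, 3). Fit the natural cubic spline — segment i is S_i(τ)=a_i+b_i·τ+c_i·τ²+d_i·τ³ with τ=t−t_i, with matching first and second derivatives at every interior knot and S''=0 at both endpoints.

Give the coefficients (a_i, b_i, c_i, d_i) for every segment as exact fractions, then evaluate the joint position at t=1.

  seg 0: a=-1 b=5 c=0 d=-5/8
  seg 1: a=4 b=-5/2 c=-15/4 d=5/4
S(1) = 27/8

Δ: Δ0=5/2, Δ1=-5
row 1: diag=6, rhs=-45; c'=1/6, d'=-15/2
back: M1=-15/2
M: M0=0, M1=-15/2, M2=0
seg 0: a=-1, c=M0/2=0, d=(M1−M0)/(6·2)=-5/8, b=Δ0−h0·(2M0+M1)/6=5
seg 1: a=4, c=M1/2=-15/4, d=(M2−M1)/(6·1)=5/4, b=Δ1−h1·(2M1+M2)/6=-5/2
t_q=1 → seg 0, τ=1; S=-1+5·τ+0·τ²+-5/8·τ³=27/8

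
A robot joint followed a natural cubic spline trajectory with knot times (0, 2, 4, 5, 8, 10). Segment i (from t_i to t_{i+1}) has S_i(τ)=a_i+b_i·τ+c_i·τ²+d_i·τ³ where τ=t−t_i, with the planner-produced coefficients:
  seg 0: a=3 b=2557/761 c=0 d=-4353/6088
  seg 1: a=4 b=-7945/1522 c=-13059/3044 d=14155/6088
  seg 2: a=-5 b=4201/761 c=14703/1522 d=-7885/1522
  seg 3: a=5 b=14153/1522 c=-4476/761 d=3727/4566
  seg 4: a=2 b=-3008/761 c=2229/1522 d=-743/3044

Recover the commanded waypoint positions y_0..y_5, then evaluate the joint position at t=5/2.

y_0=3 y_1=4 y_2=-5 y_3=5 y_4=2 y_5=-2
S(5/2) = 29615/48704

y_0 = S_0(0) = a_0 = 3
y_1 = S_1(0) = a_1 = 4
y_2 = S_2(0) = a_2 = -5
y_3 = S_3(0) = a_3 = 5
y_4 = S_4(0) = a_4 = 2
y_5 = S_4(2) = -2
t_q=5/2 is in segment 1 (τ=1/2); S_1(τ)=29615/48704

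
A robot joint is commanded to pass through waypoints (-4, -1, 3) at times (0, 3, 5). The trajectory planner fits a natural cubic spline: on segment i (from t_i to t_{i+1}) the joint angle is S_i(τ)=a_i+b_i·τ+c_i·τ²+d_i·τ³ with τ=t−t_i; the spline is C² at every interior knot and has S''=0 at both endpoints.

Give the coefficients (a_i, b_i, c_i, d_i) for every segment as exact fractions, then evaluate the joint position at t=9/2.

Δ: Δ0=1, Δ1=2
row 1: diag=10, rhs=6; c'=1/5, d'=3/5
back: M1=3/5
M: M0=0, M1=3/5, M2=0
seg 0: a=-4, c=M0/2=0, d=(M1−M0)/(6·3)=1/30, b=Δ0−h0·(2M0+M1)/6=7/10
seg 1: a=-1, c=M1/2=3/10, d=(M2−M1)/(6·2)=-1/20, b=Δ1−h1·(2M1+M2)/6=8/5
t_q=9/2 → seg 1, τ=3/2; S=-1+8/5·τ+3/10·τ²+-1/20·τ³=61/32

  seg 0: a=-4 b=7/10 c=0 d=1/30
  seg 1: a=-1 b=8/5 c=3/10 d=-1/20
S(9/2) = 61/32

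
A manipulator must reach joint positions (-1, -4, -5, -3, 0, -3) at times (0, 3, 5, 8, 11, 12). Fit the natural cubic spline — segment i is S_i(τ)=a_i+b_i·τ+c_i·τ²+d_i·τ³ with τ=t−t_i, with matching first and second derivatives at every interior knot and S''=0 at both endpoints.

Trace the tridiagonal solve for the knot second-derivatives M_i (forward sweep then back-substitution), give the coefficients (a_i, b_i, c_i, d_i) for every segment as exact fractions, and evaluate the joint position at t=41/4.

  seg 0: a=-1 b=-707/636 c=0 d=71/5724
  seg 1: a=-4 b=-247/318 c=71/636 d=17/1272
  seg 2: a=-5 b=-9/53 c=61/318 d=83/2862
  seg 3: a=-3 b=187/106 c=24/53 d=-25/106
  seg 4: a=0 b=-100/53 c=-177/106 d=59/106
S(41/4) = 3903/6784

Δ: Δ0=-1, Δ1=-1/2, Δ2=2/3, Δ3=1, Δ4=-3
row 1: diag=10, rhs=3; c'=1/5, d'=3/10
row 2: denom=10−2·1/5=48/5; d'=(7−2·3/10)/(48/5)=2/3
row 3: denom=12−3·5/16=177/16; d'=(2−3·2/3)/(177/16)=0
row 4: denom=8−3·16/59=424/59; d'=(-24−3·0)/(424/59)=-177/53
back: M4=-177/53
back: M3=0−16/59·-177/53=48/53
back: M2=2/3−5/16·48/53=61/159
back: M1=3/10−1/5·61/159=71/318
M: M0=0, M1=71/318, M2=61/159, M3=48/53, M4=-177/53, M5=0
seg 0: a=-1, c=M0/2=0, d=(M1−M0)/(6·3)=71/5724, b=Δ0−h0·(2M0+M1)/6=-707/636
seg 1: a=-4, c=M1/2=71/636, d=(M2−M1)/(6·2)=17/1272, b=Δ1−h1·(2M1+M2)/6=-247/318
seg 2: a=-5, c=M2/2=61/318, d=(M3−M2)/(6·3)=83/2862, b=Δ2−h2·(2M2+M3)/6=-9/53
seg 3: a=-3, c=M3/2=24/53, d=(M4−M3)/(6·3)=-25/106, b=Δ3−h3·(2M3+M4)/6=187/106
seg 4: a=0, c=M4/2=-177/106, d=(M5−M4)/(6·1)=59/106, b=Δ4−h4·(2M4+M5)/6=-100/53
t_q=41/4 → seg 3, τ=9/4; S=-3+187/106·τ+24/53·τ²+-25/106·τ³=3903/6784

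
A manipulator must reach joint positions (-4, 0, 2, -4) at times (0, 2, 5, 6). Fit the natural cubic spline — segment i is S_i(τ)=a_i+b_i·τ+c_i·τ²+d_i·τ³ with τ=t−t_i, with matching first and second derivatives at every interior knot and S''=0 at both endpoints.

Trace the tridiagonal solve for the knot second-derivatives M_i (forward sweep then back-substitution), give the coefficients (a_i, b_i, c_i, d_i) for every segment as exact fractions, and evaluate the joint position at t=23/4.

Δ: Δ0=2, Δ1=2/3, Δ2=-6
row 1: diag=10, rhs=-8; c'=3/10, d'=-4/5
row 2: denom=8−3·3/10=71/10; d'=(-40−3·-4/5)/(71/10)=-376/71
back: M2=-376/71
back: M1=-4/5−3/10·-376/71=56/71
M: M0=0, M1=56/71, M2=-376/71, M3=0
seg 0: a=-4, c=M0/2=0, d=(M1−M0)/(6·2)=14/213, b=Δ0−h0·(2M0+M1)/6=370/213
seg 1: a=0, c=M1/2=28/71, d=(M2−M1)/(6·3)=-24/71, b=Δ1−h1·(2M1+M2)/6=538/213
seg 2: a=2, c=M2/2=-188/71, d=(M3−M2)/(6·1)=188/213, b=Δ2−h2·(2M2+M3)/6=-902/213
t_q=23/4 → seg 2, τ=3/4; S=2+-902/213·τ+-188/71·τ²+188/213·τ³=-2605/1136

  seg 0: a=-4 b=370/213 c=0 d=14/213
  seg 1: a=0 b=538/213 c=28/71 d=-24/71
  seg 2: a=2 b=-902/213 c=-188/71 d=188/213
S(23/4) = -2605/1136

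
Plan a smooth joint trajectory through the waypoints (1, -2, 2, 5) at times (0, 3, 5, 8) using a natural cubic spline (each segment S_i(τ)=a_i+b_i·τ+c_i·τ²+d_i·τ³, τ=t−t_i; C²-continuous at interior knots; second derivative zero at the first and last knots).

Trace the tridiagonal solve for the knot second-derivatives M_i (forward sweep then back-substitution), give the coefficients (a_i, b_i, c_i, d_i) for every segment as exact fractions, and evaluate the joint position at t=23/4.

  seg 0: a=1 b=-2 c=0 d=1/9
  seg 1: a=-2 b=1 c=1 d=-1/4
  seg 2: a=2 b=2 c=-1/2 d=1/18
S(23/4) = 415/128

Δ: Δ0=-1, Δ1=2, Δ2=1
row 1: diag=10, rhs=18; c'=1/5, d'=9/5
row 2: denom=10−2·1/5=48/5; d'=(-6−2·9/5)/(48/5)=-1
back: M2=-1
back: M1=9/5−1/5·-1=2
M: M0=0, M1=2, M2=-1, M3=0
seg 0: a=1, c=M0/2=0, d=(M1−M0)/(6·3)=1/9, b=Δ0−h0·(2M0+M1)/6=-2
seg 1: a=-2, c=M1/2=1, d=(M2−M1)/(6·2)=-1/4, b=Δ1−h1·(2M1+M2)/6=1
seg 2: a=2, c=M2/2=-1/2, d=(M3−M2)/(6·3)=1/18, b=Δ2−h2·(2M2+M3)/6=2
t_q=23/4 → seg 2, τ=3/4; S=2+2·τ+-1/2·τ²+1/18·τ³=415/128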